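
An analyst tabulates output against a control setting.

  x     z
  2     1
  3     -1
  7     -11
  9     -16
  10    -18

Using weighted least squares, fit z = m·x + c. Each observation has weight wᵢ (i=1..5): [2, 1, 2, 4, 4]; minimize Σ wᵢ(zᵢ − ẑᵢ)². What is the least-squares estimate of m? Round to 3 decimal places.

Setting ∂/∂m … = 0 gives: 839·m + 97·c = -1449;  97·m + 13·c = -157.
Δ = 839·13 − 97² = 1498.
m = ((-1449)·13 − 97·(-157))/1498 = -1804/749; c = (839·(-157) − 97·(-1449))/1498 = 4415/749.

m = -2.409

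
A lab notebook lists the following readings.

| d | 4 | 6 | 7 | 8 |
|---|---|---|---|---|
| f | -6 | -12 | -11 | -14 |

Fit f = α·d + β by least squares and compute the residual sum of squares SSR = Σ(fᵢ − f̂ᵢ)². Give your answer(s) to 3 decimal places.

SSR = 4.571

Normal-equation sums: Σd·d = 165, Σd = 25, Σ1 = 4.
Right-hand side: Σd·f = -285, Σf = -43.
Normal equations: [[165, 25]; [25, 4]]·[α, β]ᵀ = [-285, -43]ᵀ.
det = 165·4 − 25² = 35.
α = ((-285)·4 − 25·(-43))/35 = -13/7; β = (165·(-43) − 25·(-285))/35 = 6/7.
Residuals: 4/7, -12/7, 8/7, 0; SSR = 32/7.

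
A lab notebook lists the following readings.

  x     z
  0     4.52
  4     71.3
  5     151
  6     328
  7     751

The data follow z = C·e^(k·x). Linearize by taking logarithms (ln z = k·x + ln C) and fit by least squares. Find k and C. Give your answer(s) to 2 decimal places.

Let Y = ln z. Fitting Y = k·x + ln C by least squares:
Over the data: Σx = 22.0000, Σ(x)² = 126.0000, Σln z = 23.2071, Σx·ln z = 123.2619.
Normal system: [[126.0000, 22.0000]; [22.0000, 5]]·[k, ln C]ᵀ = [123.2619, 23.2071]ᵀ.
Slope k = (n·Σx·ln z − Σx·Σln z)/(n·Σ(x)² − (Σx)²) = (5·123.2619 − 22.0000·23.2071)/146.0000 = 0.72434; ln C = (Σln z − k·Σx)/n = 1.45434, so C = exp(1.45434) = 4.28166.

k = 0.72, C = 4.28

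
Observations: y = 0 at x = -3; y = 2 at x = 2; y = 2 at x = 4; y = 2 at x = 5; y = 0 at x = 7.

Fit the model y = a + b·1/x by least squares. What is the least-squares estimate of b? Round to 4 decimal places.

b = 2.6816

Setting ∂/∂a … = 0 gives: 5·a + (319/420)·b = 6;  (319/420)·a + (85381/176400)·b = 19/10.
(Σ1 = 5, Σ1/x = 319/420, Σ1/x·1/x = 85381/176400, Σy = 6, Σ1/x·y = 19/10.)
Determinant 5·(85381/176400) − (319/420)² = 40643/22050.
a = (6·(85381/176400) − (319/420)·(19/10))/(40643/22050) = 64431/81286; b = (5·(19/10) − (319/420)·6)/(40643/22050) = 108990/40643.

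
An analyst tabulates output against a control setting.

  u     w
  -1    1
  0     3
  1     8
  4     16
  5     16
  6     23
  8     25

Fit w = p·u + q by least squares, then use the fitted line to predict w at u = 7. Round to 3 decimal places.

ŵ = 23.428

The normal system MᵀM·[p, q]ᵀ = Mᵀw is [[143, 23]; [23, 7]]·[p, q]ᵀ = [489, 92]ᵀ.
Determinant 143·7 − 23² = 472.
p = (489·7 − 23·92)/472 = 1307/472; q = (143·92 − 23·489)/472 = 1909/472.
At u = 7: ŵ = (1307/472)·(7) + (1909/472)·(1) = 5529/236.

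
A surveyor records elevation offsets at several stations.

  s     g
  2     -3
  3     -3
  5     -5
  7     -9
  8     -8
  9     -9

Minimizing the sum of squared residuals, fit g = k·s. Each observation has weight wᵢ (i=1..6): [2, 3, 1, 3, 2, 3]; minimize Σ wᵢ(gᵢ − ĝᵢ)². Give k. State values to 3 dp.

k = -1.080

The normal system MᵀWM·[k]ᵀ = MᵀWg is [[578]]·[k]ᵀ = [-624]ᵀ.
Hence k = -624 / 578 ≈ -1.07958.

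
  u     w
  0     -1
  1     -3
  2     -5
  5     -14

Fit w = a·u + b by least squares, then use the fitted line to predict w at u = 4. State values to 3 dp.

ŵ = -11.036

XᵀX·[a, b]ᵀ = Xᵀw reads: 30·a + 8·b = -83;  8·a + 4·b = -23.
(Σu·u = 30, Σu = 8, Σ1 = 4, Σu·w = -83, Σw = -23.)
Determinant 30·4 − 8² = 56.
a = ((-83)·4 − 8·(-23))/56 = -37/14; b = (30·(-23) − 8·(-83))/56 = -13/28.
At u = 4: ŵ = (-37/14)·(4) + (-13/28)·(1) = -309/28.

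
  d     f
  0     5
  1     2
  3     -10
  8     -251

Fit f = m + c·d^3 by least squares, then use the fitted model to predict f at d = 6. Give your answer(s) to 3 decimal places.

f̂ = -103.788

Sums needed: Σ1 = 4, Σd^3 = 540, Σd^3·d^3 = 262874.
And Σf = -254, Σd^3·f = -128780.
Normal equations: [[4, 540]; [540, 262874]]·[m, c]ᵀ = [-254, -128780]ᵀ.
Δ = 4·262874 − 540² = 759896.
m = ((-254)·262874 − 540·(-128780))/759896 = 692801/189974; c = (4·(-128780) − 540·(-254))/759896 = -47245/94987.
At d = 6: f̂ = (692801/189974)·(1) + (-47245/94987)·(216) = -19717039/189974.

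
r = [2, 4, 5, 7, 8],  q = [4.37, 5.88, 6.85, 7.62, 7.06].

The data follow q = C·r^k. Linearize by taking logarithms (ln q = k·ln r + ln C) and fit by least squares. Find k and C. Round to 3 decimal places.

k = 0.387, C = 3.435

Let Y = ln q. Fitting Y = k·ln r + ln C by least squares:
Sums: Σln r = 7.7142, Σ(ln r)² = 13.1032, Σln q = 9.1558, Σln r·ln q = 14.5909.
Normal system: [[13.1032, 7.7142]; [7.7142, 5]]·[k, ln C]ᵀ = [14.5909, 9.1558]ᵀ.
Δ = 13.1032·5 − (7.7142)² = 6.0066; k = (14.5909·5 − 7.7142·9.1558)/6.0066 = 0.38705, ln C = (13.1032·9.1558 − 7.7142·14.5909)/6.0066 = 1.23400, so C = exp(1.23400) = 3.43494.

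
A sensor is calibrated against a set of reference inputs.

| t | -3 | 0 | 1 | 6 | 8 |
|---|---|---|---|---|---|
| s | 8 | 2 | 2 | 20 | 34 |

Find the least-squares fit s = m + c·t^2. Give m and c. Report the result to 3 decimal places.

Sums needed: Σ1 = 5, Σt^2 = 110, Σt^2·t^2 = 5474.
For Mᵀs: Σs = 66, Σt^2·s = 2970.
So MᵀM·[m, c]ᵀ = Mᵀs: [[5, 110]; [110, 5474]]·[m, c]ᵀ = [66, 2970]ᵀ.
Determinant 5·5474 − 110² = 15270.
m = (66·5474 − 110·2970)/15270 = 5764/2545; c = (5·2970 − 110·66)/15270 = 253/509.

m = 2.265, c = 0.497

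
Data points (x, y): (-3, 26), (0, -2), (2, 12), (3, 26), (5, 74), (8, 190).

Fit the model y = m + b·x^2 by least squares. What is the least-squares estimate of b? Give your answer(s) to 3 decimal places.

The normal system MᵀM·[m, b]ᵀ = Mᵀy is [[6, 111]; [111, 4899]]·[m, b]ᵀ = [326, 14526]ᵀ.
det = 6·4899 − 111² = 17073.
m = (326·4899 − 111·14526)/17073 = -5104/5691; b = (6·14526 − 111·326)/17073 = 16990/5691.

b = 2.985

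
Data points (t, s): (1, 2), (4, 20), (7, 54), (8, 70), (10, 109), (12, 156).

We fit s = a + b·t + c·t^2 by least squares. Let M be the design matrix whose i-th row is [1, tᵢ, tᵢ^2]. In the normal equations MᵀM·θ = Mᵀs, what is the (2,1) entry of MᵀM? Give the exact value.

42

Row 2 ↔ basis t, column 1 ↔ basis 1, so (MᵀM)_{2,1} = Σᵢ t = (1)·(1) + (4)·(1) + (7)·(1) + (8)·(1) + (10)·(1) + (12)·(1) = 42.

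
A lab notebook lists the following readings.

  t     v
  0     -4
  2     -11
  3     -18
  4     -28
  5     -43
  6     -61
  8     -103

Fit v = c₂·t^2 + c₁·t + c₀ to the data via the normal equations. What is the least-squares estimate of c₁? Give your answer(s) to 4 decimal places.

The normal system XᵀX·[c₂, c₁, c₀]ᵀ = Xᵀv is [[6370, 952, 154]; [952, 154, 28]; [154, 28, 7]]·[c₂, c₁, c₀]ᵀ = [-10517, -1593, -268]ᵀ.
Inverting the 3×3 Gram matrix, [c₂, c₁, c₀]ᵀ = [-151/98, -23/294, -599/147]ᵀ.

c₁ = -0.0782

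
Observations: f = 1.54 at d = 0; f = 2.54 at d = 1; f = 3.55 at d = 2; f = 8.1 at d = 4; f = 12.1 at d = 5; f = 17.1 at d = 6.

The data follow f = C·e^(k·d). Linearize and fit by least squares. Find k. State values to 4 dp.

k = 0.3989

With ln fᵢ as the transformed response and dᵢ as the regressor:
Σd = 18.0000, Σ(d)² = 82.0000, Σln f = 10.0550, Σd·ln f = 41.3340.
Equations: 82.0000·k + 18.0000·ln C = 41.3340;  18.0000·k + 6·ln C = 10.0550.
Slope k = (n·Σd·ln f − Σd·Σln f)/(n·Σ(d)² − (Σd)²) = (6·41.3340 − 18.0000·10.0550)/168.0000 = 0.39889; ln C = (Σln f − k·Σd)/n = 0.47917.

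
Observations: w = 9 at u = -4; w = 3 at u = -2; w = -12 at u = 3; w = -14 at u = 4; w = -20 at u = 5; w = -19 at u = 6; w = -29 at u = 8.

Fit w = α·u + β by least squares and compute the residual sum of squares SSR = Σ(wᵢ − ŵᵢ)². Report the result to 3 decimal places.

SSR = 12.405

With design matrix X, XᵀX = [[170, 20]; [20, 7]] and Xᵀw = [-580, -82]ᵀ.
Δ = 170·7 − 20² = 790.
α = ((-580)·7 − 20·(-82))/790 = -242/79; β = (170·(-82) − 20·(-580))/790 = -234/79.
Residuals: -23/79, -13/79, 12/79, 96/79, -136/79, 185/79, -121/79; SSR = 980/79.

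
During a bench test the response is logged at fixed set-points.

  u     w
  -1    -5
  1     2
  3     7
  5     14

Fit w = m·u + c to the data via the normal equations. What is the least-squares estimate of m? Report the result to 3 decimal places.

m = 3.100

Entries of MᵀM: Σu·u = 36, Σu = 8, Σ1 = 4.
And Σu·w = 98, Σw = 18.
So MᵀM·[m, c]ᵀ = Mᵀw: [[36, 8]; [8, 4]]·[m, c]ᵀ = [98, 18]ᵀ.
Eliminating c: 4·(row 1) − 8·(row 2) gives 80·m = 4·98 − 8·18 = 248, so m = 31/10.
Then c = (18 − 8·(31/10))/4 = -17/10.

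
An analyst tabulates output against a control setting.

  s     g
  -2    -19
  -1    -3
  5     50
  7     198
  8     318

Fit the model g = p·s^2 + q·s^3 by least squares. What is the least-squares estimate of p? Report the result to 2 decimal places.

p = -2.83

Setting ∂/∂p … = 0 gives: 7139·p + 52667·q = 31225;  52667·p + 395483·q = 237135.
Eliminating q: 395483·(row 1) − 52667·(row 2) gives 49540248·p = 395483·31225 − 52667·237135 = -140232370, so p = -70116185/24770124.
Then q = (237135 − 52667·(-70116185/24770124))/395483 = 24189845/24770124.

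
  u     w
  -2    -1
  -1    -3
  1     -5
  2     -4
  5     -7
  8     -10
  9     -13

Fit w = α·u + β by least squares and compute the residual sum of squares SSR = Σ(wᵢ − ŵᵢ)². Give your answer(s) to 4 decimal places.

SSR = 5.6753

Sums needed: Σu·u = 180, Σu = 22, Σ1 = 7.
For Xᵀw: Σu·w = -240, Σw = -43.
So XᵀX·[α, β]ᵀ = Xᵀw: [[180, 22]; [22, 7]]·[α, β]ᵀ = [-240, -43]ᵀ.
Eliminating β: 7·(row 1) − 22·(row 2) gives 776·α = 7·(-240) − 22·(-43) = -734, so α = -367/388.
Then β = ((-43) − 22·(-367/388))/7 = -615/194.
Residuals: 27/97, -301/388, -343/388, 103/97, 349/388, 143/194, -511/388; SSR = 1101/194.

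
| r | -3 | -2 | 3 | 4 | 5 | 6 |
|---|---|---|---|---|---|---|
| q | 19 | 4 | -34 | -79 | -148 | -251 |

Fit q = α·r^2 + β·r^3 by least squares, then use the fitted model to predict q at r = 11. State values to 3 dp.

q̂ = -1454.049

From the data, Σr^2·r^2 = 2355, Σr^2·r^3 = 11893, Σr^3·r^3 = 67899.
And Σr^2·q = -14119, Σr^3·q = -79235.
Normal equations: [[2355, 11893]; [11893, 67899]]·[α, β]ᵀ = [-14119, -79235]ᵀ.
Determinant 2355·67899 − 11893² = 18458696.
α = ((-14119)·67899 − 11893·(-79235))/18458696 = -8162063/9229348; β = (2355·(-79235) − 11893·(-14119))/18458696 = -9340579/9229348.
At r = 11: q̂ = (-8162063/9229348)·(121) + (-9340579/9229348)·(1331) = -3354980068/2307337.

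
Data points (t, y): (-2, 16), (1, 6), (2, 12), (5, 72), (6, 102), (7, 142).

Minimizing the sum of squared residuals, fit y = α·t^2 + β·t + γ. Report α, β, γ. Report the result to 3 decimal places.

From the data, Σt^2·t^2 = 4355, Σt^2·t = 685, Σt^2 = 119, Σt·t = 119, Σt = 19, Σ1 = 6.
For Aᵀy: Σt^2·y = 12548, Σt·y = 1964, Σy = 350.
Inverting the 3×3 Gram matrix, [α, β, γ]ᵀ = [99227/33594, -31159/33594, 15053/5599]ᵀ.

α = 2.954, β = -0.928, γ = 2.689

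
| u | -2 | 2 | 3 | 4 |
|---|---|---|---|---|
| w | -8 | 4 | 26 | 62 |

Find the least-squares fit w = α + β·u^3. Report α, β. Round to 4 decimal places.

Compute the Gram sums: Σ1 = 4, Σu^3 = 91, Σu^3·u^3 = 4953.
Right-hand side: Σw = 84, Σu^3·w = 4766.
So XᵀX·[α, β]ᵀ = Xᵀw: [[4, 91]; [91, 4953]]·[α, β]ᵀ = [84, 4766]ᵀ.
Δ = 4·4953 − 91² = 11531.
α = (84·4953 − 91·4766)/11531 = -1358/887; β = (4·4766 − 91·84)/11531 = 11420/11531.

α = -1.5310, β = 0.9904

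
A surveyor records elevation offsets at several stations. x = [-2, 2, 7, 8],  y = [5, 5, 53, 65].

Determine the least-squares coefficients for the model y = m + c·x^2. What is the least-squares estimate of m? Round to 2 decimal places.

m = 1.16

Compute the Gram sums: Σ1 = 4, Σx^2 = 121, Σx^2·x^2 = 6529.
Right-hand side: Σy = 128, Σx^2·y = 6797.
MᵀM·[m, c]ᵀ = Mᵀy becomes [[4, 121]; [121, 6529]]·[m, c]ᵀ = [128, 6797]ᵀ.
det = 4·6529 − 121² = 11475.
m = (128·6529 − 121·6797)/11475 = 59/51; c = (4·6797 − 121·128)/11475 = 52/51.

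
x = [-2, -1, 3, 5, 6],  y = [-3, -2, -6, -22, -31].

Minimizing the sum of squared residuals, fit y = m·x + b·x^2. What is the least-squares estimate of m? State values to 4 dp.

m = 0.2081

The normal equations are: 75·m + 359·b = -306;  359·m + 2019·b = -1734.
Eliminating b: 2019·(row 1) − 359·(row 2) gives 22544·m = 2019·(-306) − 359·(-1734) = 4692, so m = 1173/5636.
Then b = ((-1734) − 359·(1173/5636))/2019 = -5049/5636.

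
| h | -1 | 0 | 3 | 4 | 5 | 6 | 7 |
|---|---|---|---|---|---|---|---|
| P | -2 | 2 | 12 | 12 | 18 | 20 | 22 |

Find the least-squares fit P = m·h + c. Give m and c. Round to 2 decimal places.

m = 3.02, c = 1.66

Normal-equation sums: Σh·h = 136, Σh = 24, Σ1 = 7.
For MᵀP: Σh·P = 450, ΣP = 84.
MᵀM·[m, c]ᵀ = MᵀP becomes [[136, 24]; [24, 7]]·[m, c]ᵀ = [450, 84]ᵀ.
det = 136·7 − 24² = 376.
m = (450·7 − 24·84)/376 = 567/188; c = (136·84 − 24·450)/376 = 78/47.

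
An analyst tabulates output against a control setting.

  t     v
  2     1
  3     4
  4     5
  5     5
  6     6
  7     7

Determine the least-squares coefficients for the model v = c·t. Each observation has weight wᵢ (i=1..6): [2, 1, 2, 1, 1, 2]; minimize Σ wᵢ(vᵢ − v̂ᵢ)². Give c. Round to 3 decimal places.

Forming AᵀWA = [[208]] and AᵀWv = [215]ᵀ gives AᵀWA·[c]ᵀ = AᵀWv.
Hence c = 215 / 208 ≈ 1.03365.

c = 1.034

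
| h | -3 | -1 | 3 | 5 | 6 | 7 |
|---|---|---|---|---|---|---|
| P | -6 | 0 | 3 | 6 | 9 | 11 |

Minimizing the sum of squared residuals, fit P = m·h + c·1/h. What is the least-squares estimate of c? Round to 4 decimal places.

c = -1.4280

Forming XᵀX = [[129, 6]; [6, 6421/4900]] and XᵀP = [188, 509/70]ᵀ gives XᵀX·[m, c]ᵀ = XᵀP.
Eliminating c: (6421/4900)·(row 1) − 6·(row 2) gives (651909/4900)·m = (6421/4900)·188 − 6·(509/70) = 248342/1225, so m = 993368/651909.
Then c = ((509/70) − 6·(993368/651909))/(6421/4900) = -310310/217303.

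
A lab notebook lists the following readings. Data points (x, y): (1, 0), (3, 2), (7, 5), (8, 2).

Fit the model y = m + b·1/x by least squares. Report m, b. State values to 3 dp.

m = 3.809, b = -3.895

From the data, Σ1 = 4, Σ1/x = 269/168, Σ1/x·1/x = 32377/28224.
Right-hand side: Σy = 9, Σ1/x·y = 137/84.
Determinant 4·(32377/28224) − (269/168)² = 19049/9408.
m = (9·(32377/28224) − (269/168)·(137/84))/(19049/9408) = 217687/57147; b = (4·(137/84) − (269/168)·9)/(19049/9408) = -74200/19049.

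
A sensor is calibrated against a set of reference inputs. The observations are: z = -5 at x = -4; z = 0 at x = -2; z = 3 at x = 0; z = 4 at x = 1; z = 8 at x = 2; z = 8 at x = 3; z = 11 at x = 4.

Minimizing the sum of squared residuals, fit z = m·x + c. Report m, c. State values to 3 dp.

Compute the Gram sums: Σx·x = 50, Σx = 4, Σ1 = 7.
Right-hand side: Σx·z = 108, Σz = 29.
So AᵀA·[m, c]ᵀ = Aᵀz: [[50, 4]; [4, 7]]·[m, c]ᵀ = [108, 29]ᵀ.
det = 50·7 − 4² = 334.
m = (108·7 − 4·29)/334 = 320/167; c = (50·29 − 4·108)/334 = 509/167.

m = 1.916, c = 3.048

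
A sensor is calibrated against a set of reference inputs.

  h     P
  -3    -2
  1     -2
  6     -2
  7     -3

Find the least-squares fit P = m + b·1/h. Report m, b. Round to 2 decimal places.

Normal-equation sums: Σ1 = 4, Σ1/h = 41/42, Σ1/h·1/h = 2045/1764.
Moment sums: ΣP = -9, Σ1/h·P = -44/21.
So XᵀX·[m, b]ᵀ = XᵀP: [[4, 41/42]; [41/42, 2045/1764]]·[m, b]ᵀ = [-9, -44/21]ᵀ.
det = 4·(2045/1764) − (41/42)² = 6499/1764.
m = ((-9)·(2045/1764) − (41/42)·(-44/21))/(6499/1764) = -14797/6499; b = (4·(-44/21) − (41/42)·(-9))/(6499/1764) = 714/6499.

m = -2.28, b = 0.11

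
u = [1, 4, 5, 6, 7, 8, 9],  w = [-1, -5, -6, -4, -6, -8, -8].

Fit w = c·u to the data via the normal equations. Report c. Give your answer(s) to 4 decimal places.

Sums needed: Σu·u = 272.
Right-hand side: Σu·w = -253.
c = (-253)/272 = -0.930147.

c = -0.9301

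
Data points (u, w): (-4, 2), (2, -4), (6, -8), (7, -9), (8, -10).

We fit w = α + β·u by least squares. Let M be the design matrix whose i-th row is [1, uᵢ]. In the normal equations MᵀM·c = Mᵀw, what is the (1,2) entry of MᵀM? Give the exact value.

Row 1 ↔ basis 1, column 2 ↔ basis u, so (MᵀM)_{1,2} = Σᵢ u = (1)·(-4) + (1)·(2) + (1)·(6) + (1)·(7) + (1)·(8) = 19.

19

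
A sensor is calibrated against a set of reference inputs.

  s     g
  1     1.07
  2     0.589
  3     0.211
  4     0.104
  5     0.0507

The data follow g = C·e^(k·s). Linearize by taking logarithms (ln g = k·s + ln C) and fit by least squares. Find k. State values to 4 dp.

Linearized form: ln g = k·s + ln C. From the 5 transformed points,
AᵀA = [[55.0000, 15.0000]; [15.0000, 5]], rhs = [-29.6213, -7.2628]ᵀ  (here Σs = 15.0000, Σ(s)² = 55.0000, Σln g = -7.2628, Σs·ln g = -29.6213).
Slope k = (n·Σs·ln g − Σs·Σln g)/(n·Σ(s)² − (Σs)²) = (5·-29.6213 − 15.0000·-7.2628)/50.0000 = -0.78330; ln C = (Σln g − k·Σs)/n = 0.89735.

k = -0.7833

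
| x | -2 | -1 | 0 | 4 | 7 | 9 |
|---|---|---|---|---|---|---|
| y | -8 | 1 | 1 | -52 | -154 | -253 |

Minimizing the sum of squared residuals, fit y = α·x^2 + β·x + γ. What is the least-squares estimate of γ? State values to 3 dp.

γ = 1.584

The normal system MᵀM·[α, β, γ]ᵀ = Mᵀy is [[9235, 1127, 151]; [1127, 151, 17]; [151, 17, 6]]·[α, β, γ]ᵀ = [-28902, -3548, -465]ᵀ.
Solving the 3×3 system (Gaussian elimination) gives α = -14263/4776, β = -6619/4776, γ = 1261/796.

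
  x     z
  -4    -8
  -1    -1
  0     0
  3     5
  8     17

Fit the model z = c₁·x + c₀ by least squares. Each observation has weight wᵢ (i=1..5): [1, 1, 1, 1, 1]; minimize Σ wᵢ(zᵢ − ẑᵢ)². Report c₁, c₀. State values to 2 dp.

Setting ∂/∂c₁ … = 0 gives: 90·c₁ + 6·c₀ = 184;  6·c₁ + 5·c₀ = 13.
Δ = 90·5 − 6² = 414.
c₁ = (184·5 − 6·13)/414 = 421/207; c₀ = (90·13 − 6·184)/414 = 11/69.

c₁ = 2.03, c₀ = 0.16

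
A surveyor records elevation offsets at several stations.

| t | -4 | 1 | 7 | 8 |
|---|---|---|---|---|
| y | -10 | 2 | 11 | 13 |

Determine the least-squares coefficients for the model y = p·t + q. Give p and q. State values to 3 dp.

Compute the Gram sums: Σt·t = 130, Σt = 12, Σ1 = 4.
And Σt·y = 223, Σy = 16.
Eliminating q: 4·(row 1) − 12·(row 2) gives 376·p = 4·223 − 12·16 = 700, so p = 175/94.
Then q = (16 − 12·(175/94))/4 = -149/94.

p = 1.862, q = -1.585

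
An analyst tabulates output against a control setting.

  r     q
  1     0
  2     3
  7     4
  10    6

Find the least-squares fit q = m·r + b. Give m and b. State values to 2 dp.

Setting ∂/∂m … = 0 gives: 154·m + 20·b = 94;  20·m + 4·b = 13.
(Σr·r = 154, Σr = 20, Σ1 = 4, Σr·q = 94, Σq = 13.)
det = 154·4 − 20² = 216.
m = (94·4 − 20·13)/216 = 29/54; b = (154·13 − 20·94)/216 = 61/108.

m = 0.54, b = 0.56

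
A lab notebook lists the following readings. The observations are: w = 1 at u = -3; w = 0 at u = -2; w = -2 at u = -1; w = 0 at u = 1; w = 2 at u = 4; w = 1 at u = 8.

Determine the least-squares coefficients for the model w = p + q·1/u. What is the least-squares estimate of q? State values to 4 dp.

q = 1.0167

With design matrix X, XᵀX = [[6, -11/24]; [-11/24, 1405/576]] and Xᵀw = [2, 55/24]ᵀ.
Eliminating q: (1405/576)·(row 1) − (-11/24)·(row 2) gives (8309/576)·p = (1405/576)·2 − (-11/24)·(55/24) = 3415/576, so p = 3415/8309.
Then q = ((55/24) − (-11/24)·(3415/8309))/(1405/576) = 8448/8309.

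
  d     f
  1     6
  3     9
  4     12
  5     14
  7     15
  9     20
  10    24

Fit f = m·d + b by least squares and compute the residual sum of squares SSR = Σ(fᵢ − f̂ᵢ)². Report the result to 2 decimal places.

SSR = 7.70

MᵀM·[m, b]ᵀ = Mᵀf reads: 281·m + 39·b = 676;  39·m + 7·b = 100.
(Σd·d = 281, Σd = 39, Σ1 = 7, Σd·f = 676, Σf = 100.)
Eliminating b: 7·(row 1) − 39·(row 2) gives 446·m = 7·676 − 39·100 = 832, so m = 416/223.
Then b = (100 − 39·(416/223))/7 = 868/223.
Residuals: 54/223, -109/223, 144/223, 174/223, -435/223, -152/223, 324/223; SSR = 1718/223.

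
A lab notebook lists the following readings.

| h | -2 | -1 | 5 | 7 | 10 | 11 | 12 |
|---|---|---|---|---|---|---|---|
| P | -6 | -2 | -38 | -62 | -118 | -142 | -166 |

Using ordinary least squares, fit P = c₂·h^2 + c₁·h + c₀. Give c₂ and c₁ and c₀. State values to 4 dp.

c₂ = -1.0041, c₁ = -1.4496, c₀ = -3.8969

Setting ∂/∂c₂ … = 0 gives: 48420·c₂ + 4518·c₁ + 444·c₀ = -56900;  4518·c₂ + 444·c₁ + 42·c₀ = -5344;  444·c₂ + 42·c₁ + 7·c₀ = -534.
Inverting the 3×3 Gram matrix, [c₂, c₁, c₀]ᵀ = [-264854/263763, -127454/87921, -342622/87921]ᵀ.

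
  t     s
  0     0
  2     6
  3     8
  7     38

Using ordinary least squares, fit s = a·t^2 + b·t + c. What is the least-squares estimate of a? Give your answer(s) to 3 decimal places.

Forming MᵀM = [[2498, 378, 62]; [378, 62, 12]; [62, 12, 4]] and Mᵀs = [1958, 302, 52]ᵀ gives MᵀM·[a, b, c]ᵀ = Mᵀs.
Row-reducing yields a = 960/1549, b = 1609/1549, c = 430/1549.

a = 0.620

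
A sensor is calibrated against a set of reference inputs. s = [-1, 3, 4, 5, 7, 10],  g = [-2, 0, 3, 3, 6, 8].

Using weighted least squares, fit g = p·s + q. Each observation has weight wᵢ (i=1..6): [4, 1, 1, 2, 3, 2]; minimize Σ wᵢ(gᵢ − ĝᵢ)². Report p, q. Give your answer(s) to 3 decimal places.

The normal equations are: 426·p + 54·q = 336;  54·p + 13·q = 35.
Eliminating q: 13·(row 1) − 54·(row 2) gives 2622·p = 13·336 − 54·35 = 2478, so p = 413/437.
Then q = (35 − 54·(413/437))/13 = -539/437.

p = 0.945, q = -1.233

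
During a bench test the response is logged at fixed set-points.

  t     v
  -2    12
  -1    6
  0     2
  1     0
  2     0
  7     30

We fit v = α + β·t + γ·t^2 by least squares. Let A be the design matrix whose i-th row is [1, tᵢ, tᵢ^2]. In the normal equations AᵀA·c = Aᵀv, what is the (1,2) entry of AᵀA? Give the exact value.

7

Row 1 ↔ basis 1, column 2 ↔ basis t, so (AᵀA)_{1,2} = Σᵢ t = (1)·(-2) + (1)·(-1) + (1)·(0) + (1)·(1) + (1)·(2) + (1)·(7) = 7.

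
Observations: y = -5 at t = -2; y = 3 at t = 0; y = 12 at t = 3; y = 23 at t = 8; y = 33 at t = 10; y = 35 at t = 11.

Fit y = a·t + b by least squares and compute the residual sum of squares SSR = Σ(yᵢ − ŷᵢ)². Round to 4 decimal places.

SSR = 12.7252

XᵀX·[a, b]ᵀ = Xᵀy reads: 298·a + 30·b = 945;  30·a + 6·b = 101.
Determinant 298·6 − 30² = 888.
a = (945·6 − 30·101)/888 = 110/37; b = (298·101 − 30·945)/888 = 437/222.
Residuals: -227/222, 229/222, 247/222, -611/222, 289/222, 73/222; SSR = 2825/222.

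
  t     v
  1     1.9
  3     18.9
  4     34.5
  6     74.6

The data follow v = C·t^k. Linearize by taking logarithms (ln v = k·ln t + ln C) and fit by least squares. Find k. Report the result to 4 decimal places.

With ln vᵢ as the transformed response and ln tᵢ as the regressor:
AᵀA = [[6.3392, 4.2767]; [4.2767, 4]], rhs = [15.8641, 11.4341]ᵀ  (here Σln t = 4.2767, Σ(ln t)² = 6.3392, Σln v = 11.4341, Σln t·ln v = 15.8641).
Solving (det = 7.0668): k = 2.05987, ln C = 0.65619.

k = 2.0599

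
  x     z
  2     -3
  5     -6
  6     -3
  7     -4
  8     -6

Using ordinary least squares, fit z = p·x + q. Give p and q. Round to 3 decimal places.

p = -0.321, q = -2.604

AᵀA·[p, q]ᵀ = Aᵀz reads: 178·p + 28·q = -130;  28·p + 5·q = -22.
Δ = 178·5 − 28² = 106.
p = ((-130)·5 − 28·(-22))/106 = -17/53; q = (178·(-22) − 28·(-130))/106 = -138/53.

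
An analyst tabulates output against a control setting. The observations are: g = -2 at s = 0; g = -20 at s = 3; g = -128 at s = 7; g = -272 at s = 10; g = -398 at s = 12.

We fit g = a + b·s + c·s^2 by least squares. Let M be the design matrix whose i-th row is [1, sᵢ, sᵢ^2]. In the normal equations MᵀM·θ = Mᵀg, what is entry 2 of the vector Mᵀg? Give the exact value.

-8452

Entry 2 ↔ basis s, so (Mᵀg)_{2} = Σᵢ (s)·gᵢ = (0)·(-2) + (3)·(-20) + (7)·(-128) + (10)·(-272) + (12)·(-398) = -8452.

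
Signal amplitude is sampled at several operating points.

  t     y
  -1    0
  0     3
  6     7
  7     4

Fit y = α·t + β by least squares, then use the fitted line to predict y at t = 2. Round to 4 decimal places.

ŷ = 2.9400

Compute the Gram sums: Σt·t = 86, Σt = 12, Σ1 = 4.
Right-hand side: Σt·y = 70, Σy = 14.
Normal equations: [[86, 12]; [12, 4]]·[α, β]ᵀ = [70, 14]ᵀ.
det = 86·4 − 12² = 200.
α = (70·4 − 12·14)/200 = 14/25; β = (86·14 − 12·70)/200 = 91/50.
At t = 2: ŷ = (14/25)·(2) + (91/50)·(1) = 147/50.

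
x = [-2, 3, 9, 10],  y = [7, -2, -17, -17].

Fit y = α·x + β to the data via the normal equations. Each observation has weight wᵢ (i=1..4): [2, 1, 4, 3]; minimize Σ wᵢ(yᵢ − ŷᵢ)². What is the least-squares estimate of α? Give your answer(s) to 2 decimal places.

α = -2.11

The normal equations are: 641·α + 65·β = -1156;  65·α + 10·β = -107.
(Σwᵢ·x·x = 641, Σwᵢ·x = 65, Σwᵢ·1 = 10, Σwᵢ·x·y = -1156, Σwᵢ·y = -107.)
Eliminating β: 10·(row 1) − 65·(row 2) gives 2185·α = 10·(-1156) − 65·(-107) = -4605, so α = -921/437.
Then β = ((-107) − 65·(-921/437))/10 = 6553/2185.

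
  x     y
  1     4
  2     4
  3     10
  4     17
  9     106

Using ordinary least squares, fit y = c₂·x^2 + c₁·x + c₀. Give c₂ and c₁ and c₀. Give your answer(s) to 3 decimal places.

c₂ = 1.661, c₁ = -3.814, c₀ = 5.829

Normal-equation sums: Σx^2·x^2 = 6915, Σx^2·x = 829, Σx^2 = 111, Σx·x = 111, Σx = 19, Σ1 = 5.
And Σx^2·y = 8968, Σx·y = 1064, Σy = 141.
MᵀM·[c₂, c₁, c₀]ᵀ = Mᵀy becomes [[6915, 829, 111]; [829, 111, 19]; [111, 19, 5]]·[c₂, c₁, c₀]ᵀ = [8968, 1064, 141]ᵀ.
Row-reducing yields c₂ = 28559/17198, c₁ = -65599/17198, c₀ = 50125/8599.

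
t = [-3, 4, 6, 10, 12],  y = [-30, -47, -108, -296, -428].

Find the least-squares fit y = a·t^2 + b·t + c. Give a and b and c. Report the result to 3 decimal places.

a = -2.996, b = 0.447, c = -1.646

Normal-equation sums: Σt^2·t^2 = 32369, Σt^2·t = 2981, Σt^2 = 305, Σt·t = 305, Σt = 29, Σ1 = 5.
For Xᵀy: Σt^2·y = -96142, Σt·y = -8842, Σy = -909.
Row-reducing yields a = -64594/21561, b = 38581/86244, c = -47331/28748.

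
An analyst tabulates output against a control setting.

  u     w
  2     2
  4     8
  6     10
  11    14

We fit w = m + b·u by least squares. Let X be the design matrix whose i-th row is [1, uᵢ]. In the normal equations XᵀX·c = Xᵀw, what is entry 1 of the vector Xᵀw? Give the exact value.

34

Entry 1 ↔ basis 1, so (Xᵀw)_{1} = Σᵢ wᵢ = (1)·(2) + (1)·(8) + (1)·(10) + (1)·(14) = 34.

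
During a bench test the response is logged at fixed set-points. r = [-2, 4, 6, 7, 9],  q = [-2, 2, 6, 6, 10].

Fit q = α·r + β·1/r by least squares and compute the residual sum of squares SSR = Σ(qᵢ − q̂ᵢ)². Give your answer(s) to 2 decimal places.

SSR = 5.23

Normal-equation sums: Σr·r = 186, Σr·1/r = 5, Σ1/r·1/r = 23689/63504.
Right-hand side: Σr·q = 180, Σ1/r·q = 563/126.
So MᵀM·[α, β]ᵀ = Mᵀq: [[186, 5]; [5, 23689/63504]]·[α, β]ᵀ = [180, 563/126]ᵀ.
Eliminating β: (23689/63504)·(row 1) − 5·(row 2) gives (469759/10584)·α = (23689/63504)·180 − 5·(563/126) = 26345/588, so α = 474210/469759.
Then β = ((563/126) − 5·(474210/469759))/(23689/63504) = -729288/469759.
Residuals: -355742/469759, -775000/469759, 94842/469759, -396732/469759, 510732/469759; SSR = 2457464/469759.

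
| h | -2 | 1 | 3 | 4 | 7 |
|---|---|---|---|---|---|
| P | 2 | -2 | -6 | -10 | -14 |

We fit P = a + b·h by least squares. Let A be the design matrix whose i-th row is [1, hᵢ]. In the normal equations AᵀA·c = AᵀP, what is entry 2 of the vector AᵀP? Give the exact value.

-162

Entry 2 ↔ basis h, so (AᵀP)_{2} = Σᵢ (h)·Pᵢ = (-2)·(2) + (1)·(-2) + (3)·(-6) + (4)·(-10) + (7)·(-14) = -162.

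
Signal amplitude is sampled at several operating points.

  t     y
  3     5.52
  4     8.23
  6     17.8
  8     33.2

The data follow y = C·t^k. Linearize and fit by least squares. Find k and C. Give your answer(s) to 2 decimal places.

Linearized form: ln y = k·ln t + ln C. From the 4 transformed points,
Over the data: Σln t = 6.3561, Σ(ln t)² = 10.6632, Σln y = 10.1979, Σln t·ln y = 17.2410.
Normal system: [[10.6632, 6.3561]; [6.3561, 4]]·[k, ln C]ᵀ = [17.2410, 10.1979]ᵀ.
Δ = 10.6632·4 − (6.3561)² = 2.2529; k = (17.2410·4 − 6.3561·10.1979)/2.2529 = 1.83994, ln C = (10.6632·10.1979 − 6.3561·17.2410)/2.2529 = -0.37423, so C = exp(-0.37423) = 0.68782.

k = 1.84, C = 0.69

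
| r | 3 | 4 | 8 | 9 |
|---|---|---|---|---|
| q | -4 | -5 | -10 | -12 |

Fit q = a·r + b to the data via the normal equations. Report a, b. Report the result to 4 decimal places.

a = -1.3077, b = 0.0962

Normal-equation sums: Σr·r = 170, Σr = 24, Σ1 = 4.
And Σr·q = -220, Σq = -31.
Eliminating b: 4·(row 1) − 24·(row 2) gives 104·a = 4·(-220) − 24·(-31) = -136, so a = -17/13.
Then b = ((-31) − 24·(-17/13))/4 = 5/52.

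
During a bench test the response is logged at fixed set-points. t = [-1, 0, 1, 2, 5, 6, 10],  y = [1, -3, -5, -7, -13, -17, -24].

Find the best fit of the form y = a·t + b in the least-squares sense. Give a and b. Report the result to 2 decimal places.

Normal-equation sums: Σt·t = 167, Σt = 23, Σ1 = 7.
Moment sums: Σt·y = -427, Σy = -68.
Δ = 167·7 − 23² = 640.
a = ((-427)·7 − 23·(-68))/640 = -285/128; b = (167·(-68) − 23·(-427))/640 = -307/128.

a = -2.23, b = -2.40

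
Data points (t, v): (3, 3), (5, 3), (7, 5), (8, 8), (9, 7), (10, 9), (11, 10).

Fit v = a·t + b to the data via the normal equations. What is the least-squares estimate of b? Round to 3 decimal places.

b = -0.757

Entries of AᵀA: Σt·t = 449, Σt = 53, Σ1 = 7.
Right-hand side: Σt·v = 386, Σv = 45.
So AᵀA·[a, b]ᵀ = Aᵀv: [[449, 53]; [53, 7]]·[a, b]ᵀ = [386, 45]ᵀ.
Eliminating b: 7·(row 1) − 53·(row 2) gives 334·a = 7·386 − 53·45 = 317, so a = 317/334.
Then b = (45 − 53·(317/334))/7 = -253/334.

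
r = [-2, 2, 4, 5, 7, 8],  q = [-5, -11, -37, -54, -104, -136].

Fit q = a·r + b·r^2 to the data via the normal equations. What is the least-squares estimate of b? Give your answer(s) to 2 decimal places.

The normal equations are: 162·a + 1044·b = -2246;  1044·a + 7410·b = -15806.
Eliminating b: 7410·(row 1) − 1044·(row 2) gives 110484·a = 7410·(-2246) − 1044·(-15806) = -141396, so a = -11783/9207.
Then b = ((-15806) − 1044·(-11783/9207))/7410 = -5993/3069.

b = -1.95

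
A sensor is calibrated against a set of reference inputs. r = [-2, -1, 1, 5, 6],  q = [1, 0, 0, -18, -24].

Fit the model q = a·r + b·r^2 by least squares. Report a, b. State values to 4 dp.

With design matrix X, XᵀX = [[67, 333]; [333, 1939]] and Xᵀq = [-236, -1310]ᵀ.
det = 67·1939 − 333² = 19024.
a = ((-236)·1939 − 333·(-1310))/19024 = -10687/9512; b = (67·(-1310) − 333·(-236))/19024 = -4591/9512.

a = -1.1235, b = -0.4827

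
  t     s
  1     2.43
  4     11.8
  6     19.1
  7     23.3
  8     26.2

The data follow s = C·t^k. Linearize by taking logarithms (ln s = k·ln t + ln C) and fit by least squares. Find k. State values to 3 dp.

k = 1.151

With ln sᵢ as the transformed response and ln tᵢ as the regressor:
Over the data: Σln t = 7.2034, Σ(ln t)² = 13.2429, Σln s = 12.7199, Σln t·ln s = 21.6242.
Normal system: [[13.2429, 7.2034]; [7.2034, 5]]·[k, ln C]ᵀ = [21.6242, 12.7199]ᵀ.
Solving (det = 14.3252): k = 1.15143, ln C = 0.88514.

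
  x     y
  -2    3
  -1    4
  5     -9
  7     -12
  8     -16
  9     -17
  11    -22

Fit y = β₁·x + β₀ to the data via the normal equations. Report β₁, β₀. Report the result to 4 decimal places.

Entries of MᵀM: Σx·x = 345, Σx = 37, Σ1 = 7.
Right-hand side: Σx·y = -662, Σy = -69.
MᵀM·[β₁, β₀]ᵀ = Mᵀy becomes [[345, 37]; [37, 7]]·[β₁, β₀]ᵀ = [-662, -69]ᵀ.
det = 345·7 − 37² = 1046.
β₁ = ((-662)·7 − 37·(-69))/1046 = -2081/1046; β₀ = (345·(-69) − 37·(-662))/1046 = 689/1046.

β₁ = -1.9895, β₀ = 0.6587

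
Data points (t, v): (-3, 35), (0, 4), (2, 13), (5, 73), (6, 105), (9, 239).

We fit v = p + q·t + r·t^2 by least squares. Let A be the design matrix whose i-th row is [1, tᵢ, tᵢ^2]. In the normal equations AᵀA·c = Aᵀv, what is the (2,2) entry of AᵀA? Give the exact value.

Row 2 ↔ basis t, column 2 ↔ basis t, so (AᵀA)_{2,2} = Σᵢ (t)·(t) = (-3)·(-3) + (0)·(0) + (2)·(2) + (5)·(5) + (6)·(6) + (9)·(9) = 155.

155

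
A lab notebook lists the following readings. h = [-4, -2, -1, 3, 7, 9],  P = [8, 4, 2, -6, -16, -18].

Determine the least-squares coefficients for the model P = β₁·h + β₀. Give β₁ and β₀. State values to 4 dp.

Forming MᵀM = [[160, 12]; [12, 6]] and MᵀP = [-334, -26]ᵀ gives MᵀM·[β₁, β₀]ᵀ = MᵀP.
Eliminating β₀: 6·(row 1) − 12·(row 2) gives 816·β₁ = 6·(-334) − 12·(-26) = -1692, so β₁ = -141/68.
Then β₀ = ((-26) − 12·(-141/68))/6 = -19/102.

β₁ = -2.0735, β₀ = -0.1863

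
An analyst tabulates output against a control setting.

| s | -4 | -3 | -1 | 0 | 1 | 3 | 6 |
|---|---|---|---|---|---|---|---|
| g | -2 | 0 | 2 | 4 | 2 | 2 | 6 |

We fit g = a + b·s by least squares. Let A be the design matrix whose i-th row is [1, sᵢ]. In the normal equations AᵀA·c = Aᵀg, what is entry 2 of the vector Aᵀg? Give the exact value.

Entry 2 ↔ basis s, so (Aᵀg)_{2} = Σᵢ (s)·gᵢ = (-4)·(-2) + (-3)·(0) + (-1)·(2) + (0)·(4) + (1)·(2) + (3)·(2) + (6)·(6) = 50.

50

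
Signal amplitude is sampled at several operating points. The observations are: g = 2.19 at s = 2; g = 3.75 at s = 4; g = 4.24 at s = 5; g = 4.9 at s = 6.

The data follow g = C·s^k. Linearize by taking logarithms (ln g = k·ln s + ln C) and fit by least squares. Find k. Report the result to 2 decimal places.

k = 0.73

Taking logs, ln g = k·ln s + ln C, so regress ln g on ln s.
Σln s = 5.4806, Σ(ln s)² = 8.2030, Σln g = 5.1395, Σln s·ln g = 7.5482.
Normal system: [[8.2030, 5.4806]; [5.4806, 4]]·[k, ln C]ᵀ = [7.5482, 5.1395]ᵀ.
Slope k = (n·Σln s·ln g − Σln s·Σln g)/(n·Σ(ln s)² − (Σln s)²) = (4·7.5482 − 5.4806·5.1395)/2.7744 = 0.72994; ln C = (Σln g − k·Σln s)/n = 0.28474.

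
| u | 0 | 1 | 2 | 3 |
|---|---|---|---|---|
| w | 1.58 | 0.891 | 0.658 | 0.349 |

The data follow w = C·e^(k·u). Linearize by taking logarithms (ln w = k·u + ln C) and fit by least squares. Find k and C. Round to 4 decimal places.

k = -0.4833, C = 1.5569

Taking logs, ln w = k·u + ln C, so regress ln w on u.
Σu = 6.0000, Σ(u)² = 14.0000, Σln w = -1.1292, Σu·ln w = -4.1106.
Equations: 14.0000·k + 6.0000·ln C = -4.1106;  6.0000·k + 4·ln C = -1.1292.
Solving (det = 20.0000): k = -0.48335, ln C = 0.44271, so C = exp(0.44271) = 1.55693.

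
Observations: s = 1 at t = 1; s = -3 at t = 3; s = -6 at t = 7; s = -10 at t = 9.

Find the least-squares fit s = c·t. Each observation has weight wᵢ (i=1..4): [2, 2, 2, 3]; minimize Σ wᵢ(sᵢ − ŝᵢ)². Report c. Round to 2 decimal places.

c = -1.02

Normal-equation sums: Σwᵢ·t·t = 361.
Right-hand side: Σwᵢ·t·s = -370.
MᵀWM·[c]ᵀ = MᵀWs becomes [[361]]·[c]ᵀ = [-370]ᵀ.
Hence c = -370 / 361 ≈ -1.02493.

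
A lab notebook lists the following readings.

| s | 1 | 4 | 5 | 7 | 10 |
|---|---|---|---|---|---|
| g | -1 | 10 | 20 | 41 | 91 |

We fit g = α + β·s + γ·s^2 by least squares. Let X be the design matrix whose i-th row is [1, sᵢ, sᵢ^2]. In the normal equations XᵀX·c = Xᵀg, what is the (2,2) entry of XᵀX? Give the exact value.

191

Row 2 ↔ basis s, column 2 ↔ basis s, so (XᵀX)_{2,2} = Σᵢ (s)·(s) = (1)·(1) + (4)·(4) + (5)·(5) + (7)·(7) + (10)·(10) = 191.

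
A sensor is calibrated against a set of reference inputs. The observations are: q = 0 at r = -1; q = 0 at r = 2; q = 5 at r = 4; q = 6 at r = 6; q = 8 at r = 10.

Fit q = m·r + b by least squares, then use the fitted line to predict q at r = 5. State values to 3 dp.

q̂ = 4.453

Compute the Gram sums: Σr·r = 157, Σr = 21, Σ1 = 5.
For Aᵀq: Σr·q = 136, Σq = 19.
Normal equations: [[157, 21]; [21, 5]]·[m, b]ᵀ = [136, 19]ᵀ.
Eliminating b: 5·(row 1) − 21·(row 2) gives 344·m = 5·136 − 21·19 = 281, so m = 281/344.
Then b = (19 − 21·(281/344))/5 = 127/344.
At r = 5: q̂ = (281/344)·(5) + (127/344)·(1) = 383/86.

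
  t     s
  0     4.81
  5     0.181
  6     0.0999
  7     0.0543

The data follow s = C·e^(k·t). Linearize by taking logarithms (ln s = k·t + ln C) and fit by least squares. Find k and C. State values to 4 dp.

Taking logs, ln s = k·t + ln C, so regress ln s on t.
XᵀX = [[110.0000, 18.0000]; [18.0000, 4]], rhs = [-42.7604, -5.3554]ᵀ  (here Σt = 18.0000, Σ(t)² = 110.0000, Σln s = -5.3554, Σt·ln s = -42.7604).
Slope k = (n·Σt·ln s − Σt·Σln s)/(n·Σ(t)² − (Σt)²) = (4·-42.7604 − 18.0000·-5.3554)/116.0000 = -0.64349; ln C = (Σln s − k·Σt)/n = 1.55686, so C = exp(1.55686) = 4.74391.

k = -0.6435, C = 4.7439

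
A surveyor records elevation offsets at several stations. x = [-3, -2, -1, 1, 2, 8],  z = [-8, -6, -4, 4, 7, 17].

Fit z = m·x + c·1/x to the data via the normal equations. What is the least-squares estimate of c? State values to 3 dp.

Setting ∂/∂m … = 0 gives: 83·m + 6·c = 194;  6·m + (1513/576)·c = 463/24.
Eliminating c: (1513/576)·(row 1) − 6·(row 2) gives (104843/576)·m = (1513/576)·194 − 6·(463/24) = 113425/288, so m = 226850/104843.
Then c = ((463/24) − 6·(226850/104843))/(1513/576) = 251832/104843.

c = 2.402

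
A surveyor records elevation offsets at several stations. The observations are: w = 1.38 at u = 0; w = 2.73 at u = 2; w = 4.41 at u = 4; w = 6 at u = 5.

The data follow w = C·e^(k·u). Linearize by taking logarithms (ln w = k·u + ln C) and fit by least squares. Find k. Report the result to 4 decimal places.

With ln wᵢ as the transformed response and uᵢ as the regressor:
Over the data: Σu = 11.0000, Σ(u)² = 45.0000, Σln w = 4.6020, Σu·ln w = 16.9029.
Normal system: [[45.0000, 11.0000]; [11.0000, 4]]·[k, ln C]ᵀ = [16.9029, 4.6020]ᵀ.
Slope k = (n·Σu·ln w − Σu·Σln w)/(n·Σ(u)² − (Σu)²) = (4·16.9029 − 11.0000·4.6020)/59.0000 = 0.28796; ln C = (Σln w − k·Σu)/n = 0.35863.

k = 0.2880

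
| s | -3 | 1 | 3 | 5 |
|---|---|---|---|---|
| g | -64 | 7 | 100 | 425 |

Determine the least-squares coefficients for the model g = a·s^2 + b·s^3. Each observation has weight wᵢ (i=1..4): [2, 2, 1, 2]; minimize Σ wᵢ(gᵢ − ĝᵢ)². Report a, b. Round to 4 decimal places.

a = 1.9512, b = 3.0113

Forming AᵀWA = [[1495, 6009]; [6009, 33439]] and AᵀWg = [21012, 112420]ᵀ gives AᵀWA·[a, b]ᵀ = AᵀWg.
Eliminating b: 33439·(row 1) − 6009·(row 2) gives 13883224·a = 33439·21012 − 6009·112420 = 27088488, so a = 3386061/1735403.
Then b = (112420 − 6009·(3386061/1735403))/33439 = 5225849/1735403.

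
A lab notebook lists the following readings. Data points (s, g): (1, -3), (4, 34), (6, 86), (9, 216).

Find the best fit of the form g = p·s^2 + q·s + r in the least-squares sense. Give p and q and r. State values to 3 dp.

p = 3.100, q = -3.706, r = -2.071

The normal equations are: 8114·p + 1010·q + 134·r = 21133;  1010·p + 134·q + 20·r = 2593;  134·p + 20·q + 4·r = 333.
Inverting the 3×3 Gram matrix, [p, q, r]ᵀ = [31/10, -63/17, -176/85]ᵀ.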